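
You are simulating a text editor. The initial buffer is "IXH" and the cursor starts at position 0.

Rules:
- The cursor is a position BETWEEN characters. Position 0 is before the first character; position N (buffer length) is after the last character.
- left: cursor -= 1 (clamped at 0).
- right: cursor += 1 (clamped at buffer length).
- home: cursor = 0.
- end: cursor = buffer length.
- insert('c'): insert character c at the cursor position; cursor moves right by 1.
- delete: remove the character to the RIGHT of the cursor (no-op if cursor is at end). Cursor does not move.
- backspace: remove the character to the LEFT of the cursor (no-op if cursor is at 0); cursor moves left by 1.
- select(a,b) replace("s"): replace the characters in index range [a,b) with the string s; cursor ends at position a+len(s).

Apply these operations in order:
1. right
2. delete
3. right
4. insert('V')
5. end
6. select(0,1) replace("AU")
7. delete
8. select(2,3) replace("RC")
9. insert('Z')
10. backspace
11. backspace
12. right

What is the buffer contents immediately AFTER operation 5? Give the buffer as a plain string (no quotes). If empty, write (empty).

After op 1 (right): buf='IXH' cursor=1
After op 2 (delete): buf='IH' cursor=1
After op 3 (right): buf='IH' cursor=2
After op 4 (insert('V')): buf='IHV' cursor=3
After op 5 (end): buf='IHV' cursor=3

Answer: IHV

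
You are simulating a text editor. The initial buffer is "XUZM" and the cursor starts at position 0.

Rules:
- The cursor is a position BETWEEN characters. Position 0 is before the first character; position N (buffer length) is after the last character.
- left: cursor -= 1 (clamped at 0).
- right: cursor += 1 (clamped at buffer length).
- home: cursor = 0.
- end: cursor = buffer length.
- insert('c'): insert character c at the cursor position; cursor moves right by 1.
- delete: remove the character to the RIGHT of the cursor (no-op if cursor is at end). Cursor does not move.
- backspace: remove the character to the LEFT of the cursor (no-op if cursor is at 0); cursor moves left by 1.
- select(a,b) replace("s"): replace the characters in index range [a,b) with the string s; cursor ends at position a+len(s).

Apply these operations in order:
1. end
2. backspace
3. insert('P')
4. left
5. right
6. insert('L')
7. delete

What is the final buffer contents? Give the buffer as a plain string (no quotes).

After op 1 (end): buf='XUZM' cursor=4
After op 2 (backspace): buf='XUZ' cursor=3
After op 3 (insert('P')): buf='XUZP' cursor=4
After op 4 (left): buf='XUZP' cursor=3
After op 5 (right): buf='XUZP' cursor=4
After op 6 (insert('L')): buf='XUZPL' cursor=5
After op 7 (delete): buf='XUZPL' cursor=5

Answer: XUZPL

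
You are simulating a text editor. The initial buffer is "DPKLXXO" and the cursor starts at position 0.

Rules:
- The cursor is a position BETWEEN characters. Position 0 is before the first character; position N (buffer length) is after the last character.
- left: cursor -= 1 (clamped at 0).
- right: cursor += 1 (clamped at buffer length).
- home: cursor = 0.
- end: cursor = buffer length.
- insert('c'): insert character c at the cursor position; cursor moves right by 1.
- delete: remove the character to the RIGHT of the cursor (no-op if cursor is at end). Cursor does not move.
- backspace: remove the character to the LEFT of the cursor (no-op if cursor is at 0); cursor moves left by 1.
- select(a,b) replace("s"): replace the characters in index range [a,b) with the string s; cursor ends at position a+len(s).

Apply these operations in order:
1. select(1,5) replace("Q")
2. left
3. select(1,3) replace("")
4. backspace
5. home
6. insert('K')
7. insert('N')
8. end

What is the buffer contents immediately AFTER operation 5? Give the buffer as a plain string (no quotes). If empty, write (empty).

After op 1 (select(1,5) replace("Q")): buf='DQXO' cursor=2
After op 2 (left): buf='DQXO' cursor=1
After op 3 (select(1,3) replace("")): buf='DO' cursor=1
After op 4 (backspace): buf='O' cursor=0
After op 5 (home): buf='O' cursor=0

Answer: O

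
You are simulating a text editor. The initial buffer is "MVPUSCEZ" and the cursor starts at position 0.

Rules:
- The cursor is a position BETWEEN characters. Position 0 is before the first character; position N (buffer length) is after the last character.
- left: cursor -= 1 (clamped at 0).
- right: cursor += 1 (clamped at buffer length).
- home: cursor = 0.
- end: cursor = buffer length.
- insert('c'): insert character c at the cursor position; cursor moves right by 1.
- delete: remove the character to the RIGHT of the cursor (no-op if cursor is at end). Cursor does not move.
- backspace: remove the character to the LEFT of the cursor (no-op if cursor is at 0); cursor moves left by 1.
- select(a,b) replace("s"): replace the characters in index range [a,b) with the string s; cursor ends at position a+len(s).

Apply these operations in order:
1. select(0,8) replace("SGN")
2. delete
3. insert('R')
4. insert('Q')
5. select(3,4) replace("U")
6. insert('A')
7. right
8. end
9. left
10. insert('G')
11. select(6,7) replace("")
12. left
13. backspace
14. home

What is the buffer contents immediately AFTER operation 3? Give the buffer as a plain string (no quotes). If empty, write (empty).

Answer: SGNR

Derivation:
After op 1 (select(0,8) replace("SGN")): buf='SGN' cursor=3
After op 2 (delete): buf='SGN' cursor=3
After op 3 (insert('R')): buf='SGNR' cursor=4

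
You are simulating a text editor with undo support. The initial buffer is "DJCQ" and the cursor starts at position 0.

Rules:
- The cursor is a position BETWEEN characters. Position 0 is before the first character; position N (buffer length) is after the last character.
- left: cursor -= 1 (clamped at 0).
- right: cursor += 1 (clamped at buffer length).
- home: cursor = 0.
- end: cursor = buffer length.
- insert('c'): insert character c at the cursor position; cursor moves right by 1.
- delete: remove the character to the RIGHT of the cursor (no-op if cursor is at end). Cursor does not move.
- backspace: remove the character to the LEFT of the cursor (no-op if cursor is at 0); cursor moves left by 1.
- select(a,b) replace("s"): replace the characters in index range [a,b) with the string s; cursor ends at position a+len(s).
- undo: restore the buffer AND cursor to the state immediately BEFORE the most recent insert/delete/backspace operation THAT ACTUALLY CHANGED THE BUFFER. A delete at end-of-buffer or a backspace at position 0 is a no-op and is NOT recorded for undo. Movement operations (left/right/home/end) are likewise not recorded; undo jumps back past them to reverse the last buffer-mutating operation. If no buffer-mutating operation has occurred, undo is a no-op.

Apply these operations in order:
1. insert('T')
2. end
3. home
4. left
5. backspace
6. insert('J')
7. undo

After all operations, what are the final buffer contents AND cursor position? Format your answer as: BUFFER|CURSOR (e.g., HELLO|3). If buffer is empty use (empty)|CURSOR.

Answer: TDJCQ|0

Derivation:
After op 1 (insert('T')): buf='TDJCQ' cursor=1
After op 2 (end): buf='TDJCQ' cursor=5
After op 3 (home): buf='TDJCQ' cursor=0
After op 4 (left): buf='TDJCQ' cursor=0
After op 5 (backspace): buf='TDJCQ' cursor=0
After op 6 (insert('J')): buf='JTDJCQ' cursor=1
After op 7 (undo): buf='TDJCQ' cursor=0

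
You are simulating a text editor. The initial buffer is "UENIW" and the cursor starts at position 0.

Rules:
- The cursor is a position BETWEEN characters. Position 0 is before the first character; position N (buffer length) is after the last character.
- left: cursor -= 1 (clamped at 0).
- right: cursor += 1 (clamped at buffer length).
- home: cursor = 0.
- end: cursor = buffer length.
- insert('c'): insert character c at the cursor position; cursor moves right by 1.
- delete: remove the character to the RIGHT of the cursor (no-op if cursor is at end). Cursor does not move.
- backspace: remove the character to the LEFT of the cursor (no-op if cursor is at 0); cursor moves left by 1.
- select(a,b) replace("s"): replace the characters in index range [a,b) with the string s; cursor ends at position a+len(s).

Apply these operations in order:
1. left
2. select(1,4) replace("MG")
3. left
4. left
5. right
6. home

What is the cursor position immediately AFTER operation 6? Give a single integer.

Answer: 0

Derivation:
After op 1 (left): buf='UENIW' cursor=0
After op 2 (select(1,4) replace("MG")): buf='UMGW' cursor=3
After op 3 (left): buf='UMGW' cursor=2
After op 4 (left): buf='UMGW' cursor=1
After op 5 (right): buf='UMGW' cursor=2
After op 6 (home): buf='UMGW' cursor=0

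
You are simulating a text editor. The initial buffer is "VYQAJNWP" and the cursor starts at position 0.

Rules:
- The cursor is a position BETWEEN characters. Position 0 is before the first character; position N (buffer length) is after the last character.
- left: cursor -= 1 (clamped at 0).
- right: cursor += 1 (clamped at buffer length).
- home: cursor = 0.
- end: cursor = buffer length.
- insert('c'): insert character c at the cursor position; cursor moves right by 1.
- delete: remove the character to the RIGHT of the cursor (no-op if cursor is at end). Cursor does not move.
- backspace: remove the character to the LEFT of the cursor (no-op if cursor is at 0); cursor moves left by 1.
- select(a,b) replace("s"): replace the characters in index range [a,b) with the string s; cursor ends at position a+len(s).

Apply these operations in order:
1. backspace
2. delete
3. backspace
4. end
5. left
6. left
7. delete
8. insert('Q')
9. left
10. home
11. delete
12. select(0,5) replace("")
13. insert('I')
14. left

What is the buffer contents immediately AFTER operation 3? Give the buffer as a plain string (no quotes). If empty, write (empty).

After op 1 (backspace): buf='VYQAJNWP' cursor=0
After op 2 (delete): buf='YQAJNWP' cursor=0
After op 3 (backspace): buf='YQAJNWP' cursor=0

Answer: YQAJNWP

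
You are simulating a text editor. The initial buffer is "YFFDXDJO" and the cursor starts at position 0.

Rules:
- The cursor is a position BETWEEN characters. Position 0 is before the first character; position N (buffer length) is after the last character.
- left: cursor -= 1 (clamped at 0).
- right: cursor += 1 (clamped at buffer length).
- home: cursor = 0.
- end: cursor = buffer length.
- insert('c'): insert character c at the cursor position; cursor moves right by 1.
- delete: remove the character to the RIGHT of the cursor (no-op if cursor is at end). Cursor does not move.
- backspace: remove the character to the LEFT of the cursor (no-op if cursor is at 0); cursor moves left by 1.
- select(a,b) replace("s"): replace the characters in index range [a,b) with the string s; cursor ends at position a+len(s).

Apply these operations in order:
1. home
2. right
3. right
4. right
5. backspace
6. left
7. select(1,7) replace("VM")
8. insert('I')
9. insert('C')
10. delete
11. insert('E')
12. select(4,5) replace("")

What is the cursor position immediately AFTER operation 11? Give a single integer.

Answer: 6

Derivation:
After op 1 (home): buf='YFFDXDJO' cursor=0
After op 2 (right): buf='YFFDXDJO' cursor=1
After op 3 (right): buf='YFFDXDJO' cursor=2
After op 4 (right): buf='YFFDXDJO' cursor=3
After op 5 (backspace): buf='YFDXDJO' cursor=2
After op 6 (left): buf='YFDXDJO' cursor=1
After op 7 (select(1,7) replace("VM")): buf='YVM' cursor=3
After op 8 (insert('I')): buf='YVMI' cursor=4
After op 9 (insert('C')): buf='YVMIC' cursor=5
After op 10 (delete): buf='YVMIC' cursor=5
After op 11 (insert('E')): buf='YVMICE' cursor=6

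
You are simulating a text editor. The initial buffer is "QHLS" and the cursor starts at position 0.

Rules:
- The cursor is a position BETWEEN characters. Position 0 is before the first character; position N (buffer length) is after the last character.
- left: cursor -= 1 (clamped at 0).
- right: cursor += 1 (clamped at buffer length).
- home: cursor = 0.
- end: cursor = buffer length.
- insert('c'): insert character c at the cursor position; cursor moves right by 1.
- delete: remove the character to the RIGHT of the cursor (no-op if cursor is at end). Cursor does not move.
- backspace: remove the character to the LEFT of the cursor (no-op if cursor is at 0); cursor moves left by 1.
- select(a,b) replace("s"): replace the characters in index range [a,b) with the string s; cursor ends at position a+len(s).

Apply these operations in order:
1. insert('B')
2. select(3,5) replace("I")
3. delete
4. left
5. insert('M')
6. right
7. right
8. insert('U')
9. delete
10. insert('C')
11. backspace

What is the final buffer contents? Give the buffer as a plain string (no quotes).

After op 1 (insert('B')): buf='BQHLS' cursor=1
After op 2 (select(3,5) replace("I")): buf='BQHI' cursor=4
After op 3 (delete): buf='BQHI' cursor=4
After op 4 (left): buf='BQHI' cursor=3
After op 5 (insert('M')): buf='BQHMI' cursor=4
After op 6 (right): buf='BQHMI' cursor=5
After op 7 (right): buf='BQHMI' cursor=5
After op 8 (insert('U')): buf='BQHMIU' cursor=6
After op 9 (delete): buf='BQHMIU' cursor=6
After op 10 (insert('C')): buf='BQHMIUC' cursor=7
After op 11 (backspace): buf='BQHMIU' cursor=6

Answer: BQHMIU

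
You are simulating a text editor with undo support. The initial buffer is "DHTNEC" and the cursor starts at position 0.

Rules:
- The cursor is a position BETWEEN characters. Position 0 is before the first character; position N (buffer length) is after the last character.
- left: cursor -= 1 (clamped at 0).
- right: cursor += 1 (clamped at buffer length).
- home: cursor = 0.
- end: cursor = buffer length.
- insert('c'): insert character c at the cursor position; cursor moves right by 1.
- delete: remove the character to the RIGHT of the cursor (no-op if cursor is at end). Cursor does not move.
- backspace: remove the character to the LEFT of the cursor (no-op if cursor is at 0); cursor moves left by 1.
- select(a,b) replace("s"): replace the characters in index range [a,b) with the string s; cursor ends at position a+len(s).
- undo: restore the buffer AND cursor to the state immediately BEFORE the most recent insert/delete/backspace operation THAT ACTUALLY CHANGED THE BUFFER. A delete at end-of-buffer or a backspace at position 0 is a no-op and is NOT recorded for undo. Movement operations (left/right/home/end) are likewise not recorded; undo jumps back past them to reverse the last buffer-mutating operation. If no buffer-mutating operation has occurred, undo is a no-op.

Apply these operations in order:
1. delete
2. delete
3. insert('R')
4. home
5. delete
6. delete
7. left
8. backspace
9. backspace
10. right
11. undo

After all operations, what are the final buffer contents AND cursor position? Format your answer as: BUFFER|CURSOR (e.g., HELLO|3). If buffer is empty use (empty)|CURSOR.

After op 1 (delete): buf='HTNEC' cursor=0
After op 2 (delete): buf='TNEC' cursor=0
After op 3 (insert('R')): buf='RTNEC' cursor=1
After op 4 (home): buf='RTNEC' cursor=0
After op 5 (delete): buf='TNEC' cursor=0
After op 6 (delete): buf='NEC' cursor=0
After op 7 (left): buf='NEC' cursor=0
After op 8 (backspace): buf='NEC' cursor=0
After op 9 (backspace): buf='NEC' cursor=0
After op 10 (right): buf='NEC' cursor=1
After op 11 (undo): buf='TNEC' cursor=0

Answer: TNEC|0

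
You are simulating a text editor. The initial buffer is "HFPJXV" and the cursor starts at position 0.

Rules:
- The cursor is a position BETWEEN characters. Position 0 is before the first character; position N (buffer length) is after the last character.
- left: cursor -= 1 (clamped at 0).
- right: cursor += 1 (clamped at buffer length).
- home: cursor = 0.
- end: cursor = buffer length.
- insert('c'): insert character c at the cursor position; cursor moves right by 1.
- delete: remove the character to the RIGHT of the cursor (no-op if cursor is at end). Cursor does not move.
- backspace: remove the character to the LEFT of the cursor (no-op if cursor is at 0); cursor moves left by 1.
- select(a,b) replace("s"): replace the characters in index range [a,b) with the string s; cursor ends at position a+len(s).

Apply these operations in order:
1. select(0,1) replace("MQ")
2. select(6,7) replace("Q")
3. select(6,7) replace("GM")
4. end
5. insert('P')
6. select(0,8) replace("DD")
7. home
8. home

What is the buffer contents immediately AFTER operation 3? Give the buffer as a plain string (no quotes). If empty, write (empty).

Answer: MQFPJXGM

Derivation:
After op 1 (select(0,1) replace("MQ")): buf='MQFPJXV' cursor=2
After op 2 (select(6,7) replace("Q")): buf='MQFPJXQ' cursor=7
After op 3 (select(6,7) replace("GM")): buf='MQFPJXGM' cursor=8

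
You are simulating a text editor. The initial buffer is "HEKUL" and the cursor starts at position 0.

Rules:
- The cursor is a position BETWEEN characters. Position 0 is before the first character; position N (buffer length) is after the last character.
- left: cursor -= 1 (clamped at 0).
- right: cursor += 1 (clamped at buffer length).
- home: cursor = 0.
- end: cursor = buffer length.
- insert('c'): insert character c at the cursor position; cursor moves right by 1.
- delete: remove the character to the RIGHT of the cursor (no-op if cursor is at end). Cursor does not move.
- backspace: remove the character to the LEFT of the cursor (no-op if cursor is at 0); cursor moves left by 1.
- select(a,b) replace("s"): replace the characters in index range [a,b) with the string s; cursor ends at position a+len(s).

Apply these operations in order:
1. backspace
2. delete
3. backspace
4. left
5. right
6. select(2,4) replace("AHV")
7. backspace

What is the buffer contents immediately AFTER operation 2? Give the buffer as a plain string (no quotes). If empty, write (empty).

Answer: EKUL

Derivation:
After op 1 (backspace): buf='HEKUL' cursor=0
After op 2 (delete): buf='EKUL' cursor=0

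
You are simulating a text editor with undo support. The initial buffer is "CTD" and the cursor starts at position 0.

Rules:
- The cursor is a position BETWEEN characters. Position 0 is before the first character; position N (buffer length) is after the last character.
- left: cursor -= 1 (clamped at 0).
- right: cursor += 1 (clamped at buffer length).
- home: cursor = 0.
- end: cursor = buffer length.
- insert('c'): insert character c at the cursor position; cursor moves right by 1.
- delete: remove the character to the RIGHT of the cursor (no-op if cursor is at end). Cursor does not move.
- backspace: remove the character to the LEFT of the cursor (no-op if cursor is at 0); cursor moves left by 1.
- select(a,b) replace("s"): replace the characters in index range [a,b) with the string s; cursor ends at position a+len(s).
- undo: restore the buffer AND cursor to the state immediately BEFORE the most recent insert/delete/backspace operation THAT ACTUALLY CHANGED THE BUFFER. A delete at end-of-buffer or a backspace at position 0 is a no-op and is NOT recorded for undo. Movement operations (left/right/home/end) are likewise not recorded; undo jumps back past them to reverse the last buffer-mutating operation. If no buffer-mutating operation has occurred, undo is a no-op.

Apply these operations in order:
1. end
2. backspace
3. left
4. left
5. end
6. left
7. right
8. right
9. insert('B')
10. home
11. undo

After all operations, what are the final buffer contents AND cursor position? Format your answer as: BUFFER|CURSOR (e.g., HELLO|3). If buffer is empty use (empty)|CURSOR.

After op 1 (end): buf='CTD' cursor=3
After op 2 (backspace): buf='CT' cursor=2
After op 3 (left): buf='CT' cursor=1
After op 4 (left): buf='CT' cursor=0
After op 5 (end): buf='CT' cursor=2
After op 6 (left): buf='CT' cursor=1
After op 7 (right): buf='CT' cursor=2
After op 8 (right): buf='CT' cursor=2
After op 9 (insert('B')): buf='CTB' cursor=3
After op 10 (home): buf='CTB' cursor=0
After op 11 (undo): buf='CT' cursor=2

Answer: CT|2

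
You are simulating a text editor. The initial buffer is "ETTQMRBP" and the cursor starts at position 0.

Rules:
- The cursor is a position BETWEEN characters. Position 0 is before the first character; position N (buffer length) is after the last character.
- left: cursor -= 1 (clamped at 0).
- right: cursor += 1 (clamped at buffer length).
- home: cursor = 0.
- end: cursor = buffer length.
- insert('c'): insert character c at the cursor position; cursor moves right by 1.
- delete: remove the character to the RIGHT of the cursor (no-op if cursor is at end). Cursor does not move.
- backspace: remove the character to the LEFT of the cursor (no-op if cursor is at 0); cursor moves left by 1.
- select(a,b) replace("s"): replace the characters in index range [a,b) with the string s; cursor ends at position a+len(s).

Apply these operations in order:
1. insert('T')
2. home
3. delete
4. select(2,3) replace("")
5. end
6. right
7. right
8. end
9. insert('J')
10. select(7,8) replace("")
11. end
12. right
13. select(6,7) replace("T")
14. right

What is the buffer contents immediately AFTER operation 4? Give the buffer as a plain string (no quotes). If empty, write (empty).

After op 1 (insert('T')): buf='TETTQMRBP' cursor=1
After op 2 (home): buf='TETTQMRBP' cursor=0
After op 3 (delete): buf='ETTQMRBP' cursor=0
After op 4 (select(2,3) replace("")): buf='ETQMRBP' cursor=2

Answer: ETQMRBP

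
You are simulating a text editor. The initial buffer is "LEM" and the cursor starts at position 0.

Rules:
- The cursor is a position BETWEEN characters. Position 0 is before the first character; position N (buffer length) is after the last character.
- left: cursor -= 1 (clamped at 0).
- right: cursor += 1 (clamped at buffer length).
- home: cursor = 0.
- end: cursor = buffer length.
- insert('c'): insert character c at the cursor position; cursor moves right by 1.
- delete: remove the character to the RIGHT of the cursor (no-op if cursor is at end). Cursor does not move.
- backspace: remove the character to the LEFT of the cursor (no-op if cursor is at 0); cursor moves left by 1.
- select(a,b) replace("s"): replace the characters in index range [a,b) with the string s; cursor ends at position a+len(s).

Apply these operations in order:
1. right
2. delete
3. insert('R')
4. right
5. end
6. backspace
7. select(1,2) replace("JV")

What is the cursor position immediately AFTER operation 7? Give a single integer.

Answer: 3

Derivation:
After op 1 (right): buf='LEM' cursor=1
After op 2 (delete): buf='LM' cursor=1
After op 3 (insert('R')): buf='LRM' cursor=2
After op 4 (right): buf='LRM' cursor=3
After op 5 (end): buf='LRM' cursor=3
After op 6 (backspace): buf='LR' cursor=2
After op 7 (select(1,2) replace("JV")): buf='LJV' cursor=3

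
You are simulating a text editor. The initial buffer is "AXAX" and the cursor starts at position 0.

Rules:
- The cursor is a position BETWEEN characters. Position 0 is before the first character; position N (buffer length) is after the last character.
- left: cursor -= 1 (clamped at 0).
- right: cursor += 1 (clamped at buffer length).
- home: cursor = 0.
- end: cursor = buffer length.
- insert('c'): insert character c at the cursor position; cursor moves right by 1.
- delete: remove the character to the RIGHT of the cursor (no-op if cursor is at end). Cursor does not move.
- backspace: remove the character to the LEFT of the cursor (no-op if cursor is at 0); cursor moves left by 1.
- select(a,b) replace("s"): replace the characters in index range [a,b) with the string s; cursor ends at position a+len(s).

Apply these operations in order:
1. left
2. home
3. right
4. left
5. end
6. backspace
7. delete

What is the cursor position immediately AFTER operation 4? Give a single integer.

After op 1 (left): buf='AXAX' cursor=0
After op 2 (home): buf='AXAX' cursor=0
After op 3 (right): buf='AXAX' cursor=1
After op 4 (left): buf='AXAX' cursor=0

Answer: 0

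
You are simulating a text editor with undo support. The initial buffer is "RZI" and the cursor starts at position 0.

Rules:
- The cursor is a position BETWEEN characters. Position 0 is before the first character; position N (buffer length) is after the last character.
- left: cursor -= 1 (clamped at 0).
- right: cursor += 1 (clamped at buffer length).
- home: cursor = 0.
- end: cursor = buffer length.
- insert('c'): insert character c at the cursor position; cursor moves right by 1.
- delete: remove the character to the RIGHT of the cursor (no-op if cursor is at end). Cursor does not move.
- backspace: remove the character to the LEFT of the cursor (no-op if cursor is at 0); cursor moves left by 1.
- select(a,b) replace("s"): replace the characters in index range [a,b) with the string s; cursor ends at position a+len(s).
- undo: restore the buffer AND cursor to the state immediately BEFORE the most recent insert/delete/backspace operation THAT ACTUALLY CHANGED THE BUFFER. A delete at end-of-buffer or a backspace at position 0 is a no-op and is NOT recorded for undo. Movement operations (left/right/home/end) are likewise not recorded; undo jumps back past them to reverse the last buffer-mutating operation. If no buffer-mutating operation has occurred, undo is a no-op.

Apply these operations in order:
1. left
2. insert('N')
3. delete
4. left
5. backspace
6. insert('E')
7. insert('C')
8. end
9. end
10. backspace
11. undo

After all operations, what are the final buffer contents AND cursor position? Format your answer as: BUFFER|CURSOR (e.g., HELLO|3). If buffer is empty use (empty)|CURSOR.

After op 1 (left): buf='RZI' cursor=0
After op 2 (insert('N')): buf='NRZI' cursor=1
After op 3 (delete): buf='NZI' cursor=1
After op 4 (left): buf='NZI' cursor=0
After op 5 (backspace): buf='NZI' cursor=0
After op 6 (insert('E')): buf='ENZI' cursor=1
After op 7 (insert('C')): buf='ECNZI' cursor=2
After op 8 (end): buf='ECNZI' cursor=5
After op 9 (end): buf='ECNZI' cursor=5
After op 10 (backspace): buf='ECNZ' cursor=4
After op 11 (undo): buf='ECNZI' cursor=5

Answer: ECNZI|5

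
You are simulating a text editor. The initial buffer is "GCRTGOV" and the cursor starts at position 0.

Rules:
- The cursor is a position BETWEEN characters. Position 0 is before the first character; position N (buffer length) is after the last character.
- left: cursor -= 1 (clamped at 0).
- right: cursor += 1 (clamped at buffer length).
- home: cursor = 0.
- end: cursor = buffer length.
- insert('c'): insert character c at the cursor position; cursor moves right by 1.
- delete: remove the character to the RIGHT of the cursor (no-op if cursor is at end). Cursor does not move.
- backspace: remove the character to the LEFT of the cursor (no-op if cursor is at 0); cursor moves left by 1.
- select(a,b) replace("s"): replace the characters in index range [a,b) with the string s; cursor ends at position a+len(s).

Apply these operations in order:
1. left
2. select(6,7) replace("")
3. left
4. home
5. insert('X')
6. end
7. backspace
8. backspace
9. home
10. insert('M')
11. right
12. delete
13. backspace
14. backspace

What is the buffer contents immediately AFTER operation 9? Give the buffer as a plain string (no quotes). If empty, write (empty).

After op 1 (left): buf='GCRTGOV' cursor=0
After op 2 (select(6,7) replace("")): buf='GCRTGO' cursor=6
After op 3 (left): buf='GCRTGO' cursor=5
After op 4 (home): buf='GCRTGO' cursor=0
After op 5 (insert('X')): buf='XGCRTGO' cursor=1
After op 6 (end): buf='XGCRTGO' cursor=7
After op 7 (backspace): buf='XGCRTG' cursor=6
After op 8 (backspace): buf='XGCRT' cursor=5
After op 9 (home): buf='XGCRT' cursor=0

Answer: XGCRT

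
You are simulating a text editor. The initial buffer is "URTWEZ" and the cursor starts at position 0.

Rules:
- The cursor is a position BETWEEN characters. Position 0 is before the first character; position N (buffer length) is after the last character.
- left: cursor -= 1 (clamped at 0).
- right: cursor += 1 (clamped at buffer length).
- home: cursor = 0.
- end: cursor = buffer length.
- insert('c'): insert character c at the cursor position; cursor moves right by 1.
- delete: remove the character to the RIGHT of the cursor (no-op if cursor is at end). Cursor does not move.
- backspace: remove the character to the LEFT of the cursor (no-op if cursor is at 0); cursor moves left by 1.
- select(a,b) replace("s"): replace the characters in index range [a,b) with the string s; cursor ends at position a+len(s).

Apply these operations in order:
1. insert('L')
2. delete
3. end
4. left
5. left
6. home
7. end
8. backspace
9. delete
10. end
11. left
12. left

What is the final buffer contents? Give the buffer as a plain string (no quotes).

After op 1 (insert('L')): buf='LURTWEZ' cursor=1
After op 2 (delete): buf='LRTWEZ' cursor=1
After op 3 (end): buf='LRTWEZ' cursor=6
After op 4 (left): buf='LRTWEZ' cursor=5
After op 5 (left): buf='LRTWEZ' cursor=4
After op 6 (home): buf='LRTWEZ' cursor=0
After op 7 (end): buf='LRTWEZ' cursor=6
After op 8 (backspace): buf='LRTWE' cursor=5
After op 9 (delete): buf='LRTWE' cursor=5
After op 10 (end): buf='LRTWE' cursor=5
After op 11 (left): buf='LRTWE' cursor=4
After op 12 (left): buf='LRTWE' cursor=3

Answer: LRTWE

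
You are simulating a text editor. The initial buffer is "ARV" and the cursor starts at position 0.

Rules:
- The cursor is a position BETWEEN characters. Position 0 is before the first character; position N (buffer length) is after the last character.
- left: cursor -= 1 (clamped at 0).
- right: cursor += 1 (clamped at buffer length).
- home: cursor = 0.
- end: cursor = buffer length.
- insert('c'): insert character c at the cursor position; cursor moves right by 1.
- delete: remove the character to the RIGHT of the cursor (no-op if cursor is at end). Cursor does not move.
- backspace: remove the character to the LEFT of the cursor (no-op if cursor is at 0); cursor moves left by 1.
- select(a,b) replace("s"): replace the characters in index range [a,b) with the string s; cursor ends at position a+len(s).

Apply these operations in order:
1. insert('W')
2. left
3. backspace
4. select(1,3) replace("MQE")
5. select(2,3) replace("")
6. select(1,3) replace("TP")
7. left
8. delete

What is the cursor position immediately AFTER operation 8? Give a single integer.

Answer: 2

Derivation:
After op 1 (insert('W')): buf='WARV' cursor=1
After op 2 (left): buf='WARV' cursor=0
After op 3 (backspace): buf='WARV' cursor=0
After op 4 (select(1,3) replace("MQE")): buf='WMQEV' cursor=4
After op 5 (select(2,3) replace("")): buf='WMEV' cursor=2
After op 6 (select(1,3) replace("TP")): buf='WTPV' cursor=3
After op 7 (left): buf='WTPV' cursor=2
After op 8 (delete): buf='WTV' cursor=2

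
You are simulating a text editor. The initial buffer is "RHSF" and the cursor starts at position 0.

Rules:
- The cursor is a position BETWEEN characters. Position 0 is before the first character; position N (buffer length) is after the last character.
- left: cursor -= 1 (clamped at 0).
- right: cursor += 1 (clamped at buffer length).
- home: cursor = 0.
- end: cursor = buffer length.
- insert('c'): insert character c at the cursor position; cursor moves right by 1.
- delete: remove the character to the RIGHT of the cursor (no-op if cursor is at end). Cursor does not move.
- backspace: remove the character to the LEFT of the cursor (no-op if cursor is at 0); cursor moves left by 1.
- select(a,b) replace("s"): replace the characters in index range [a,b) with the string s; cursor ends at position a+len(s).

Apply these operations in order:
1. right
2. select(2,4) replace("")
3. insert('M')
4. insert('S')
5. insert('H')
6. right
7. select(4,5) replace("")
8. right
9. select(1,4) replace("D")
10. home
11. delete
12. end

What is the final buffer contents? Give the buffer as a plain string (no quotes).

After op 1 (right): buf='RHSF' cursor=1
After op 2 (select(2,4) replace("")): buf='RH' cursor=2
After op 3 (insert('M')): buf='RHM' cursor=3
After op 4 (insert('S')): buf='RHMS' cursor=4
After op 5 (insert('H')): buf='RHMSH' cursor=5
After op 6 (right): buf='RHMSH' cursor=5
After op 7 (select(4,5) replace("")): buf='RHMS' cursor=4
After op 8 (right): buf='RHMS' cursor=4
After op 9 (select(1,4) replace("D")): buf='RD' cursor=2
After op 10 (home): buf='RD' cursor=0
After op 11 (delete): buf='D' cursor=0
After op 12 (end): buf='D' cursor=1

Answer: D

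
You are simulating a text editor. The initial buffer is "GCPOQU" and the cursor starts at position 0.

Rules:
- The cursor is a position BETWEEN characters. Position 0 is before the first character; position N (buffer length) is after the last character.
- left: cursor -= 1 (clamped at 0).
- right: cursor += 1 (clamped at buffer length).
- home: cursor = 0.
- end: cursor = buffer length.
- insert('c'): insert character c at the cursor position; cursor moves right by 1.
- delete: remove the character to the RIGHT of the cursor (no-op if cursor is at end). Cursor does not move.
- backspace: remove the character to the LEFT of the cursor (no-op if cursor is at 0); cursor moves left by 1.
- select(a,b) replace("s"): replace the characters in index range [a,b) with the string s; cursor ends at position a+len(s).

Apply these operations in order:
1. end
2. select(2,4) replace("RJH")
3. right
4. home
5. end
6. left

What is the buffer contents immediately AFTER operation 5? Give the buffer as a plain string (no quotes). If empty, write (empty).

Answer: GCRJHQU

Derivation:
After op 1 (end): buf='GCPOQU' cursor=6
After op 2 (select(2,4) replace("RJH")): buf='GCRJHQU' cursor=5
After op 3 (right): buf='GCRJHQU' cursor=6
After op 4 (home): buf='GCRJHQU' cursor=0
After op 5 (end): buf='GCRJHQU' cursor=7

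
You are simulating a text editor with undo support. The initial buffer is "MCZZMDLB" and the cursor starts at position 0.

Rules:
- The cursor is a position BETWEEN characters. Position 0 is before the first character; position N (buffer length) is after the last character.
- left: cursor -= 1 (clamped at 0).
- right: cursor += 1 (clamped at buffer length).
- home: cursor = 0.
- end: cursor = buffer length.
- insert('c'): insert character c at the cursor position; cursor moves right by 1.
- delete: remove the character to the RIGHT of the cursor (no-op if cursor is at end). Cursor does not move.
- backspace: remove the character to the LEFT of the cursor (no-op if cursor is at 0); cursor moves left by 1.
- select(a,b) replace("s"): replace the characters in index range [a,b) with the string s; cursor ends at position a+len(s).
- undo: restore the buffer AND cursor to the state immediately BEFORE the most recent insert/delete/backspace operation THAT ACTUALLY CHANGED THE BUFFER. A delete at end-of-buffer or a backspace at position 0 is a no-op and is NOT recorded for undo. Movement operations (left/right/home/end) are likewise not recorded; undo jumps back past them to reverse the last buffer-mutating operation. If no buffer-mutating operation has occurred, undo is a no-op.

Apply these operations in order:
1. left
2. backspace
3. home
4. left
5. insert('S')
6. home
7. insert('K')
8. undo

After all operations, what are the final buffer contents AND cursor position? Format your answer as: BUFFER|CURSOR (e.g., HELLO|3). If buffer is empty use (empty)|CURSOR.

Answer: SMCZZMDLB|0

Derivation:
After op 1 (left): buf='MCZZMDLB' cursor=0
After op 2 (backspace): buf='MCZZMDLB' cursor=0
After op 3 (home): buf='MCZZMDLB' cursor=0
After op 4 (left): buf='MCZZMDLB' cursor=0
After op 5 (insert('S')): buf='SMCZZMDLB' cursor=1
After op 6 (home): buf='SMCZZMDLB' cursor=0
After op 7 (insert('K')): buf='KSMCZZMDLB' cursor=1
After op 8 (undo): buf='SMCZZMDLB' cursor=0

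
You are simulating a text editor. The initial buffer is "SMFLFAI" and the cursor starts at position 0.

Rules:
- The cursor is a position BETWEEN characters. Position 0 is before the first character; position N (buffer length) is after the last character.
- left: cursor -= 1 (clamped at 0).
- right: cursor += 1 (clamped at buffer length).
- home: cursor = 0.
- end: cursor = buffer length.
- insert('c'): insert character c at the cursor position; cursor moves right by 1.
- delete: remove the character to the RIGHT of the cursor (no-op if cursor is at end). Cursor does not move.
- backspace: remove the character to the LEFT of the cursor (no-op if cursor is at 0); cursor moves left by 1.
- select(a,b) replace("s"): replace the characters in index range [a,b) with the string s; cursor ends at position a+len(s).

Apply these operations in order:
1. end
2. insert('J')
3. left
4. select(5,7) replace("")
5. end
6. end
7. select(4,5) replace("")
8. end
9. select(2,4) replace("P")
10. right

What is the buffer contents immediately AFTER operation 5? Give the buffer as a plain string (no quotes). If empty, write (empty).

Answer: SMFLFJ

Derivation:
After op 1 (end): buf='SMFLFAI' cursor=7
After op 2 (insert('J')): buf='SMFLFAIJ' cursor=8
After op 3 (left): buf='SMFLFAIJ' cursor=7
After op 4 (select(5,7) replace("")): buf='SMFLFJ' cursor=5
After op 5 (end): buf='SMFLFJ' cursor=6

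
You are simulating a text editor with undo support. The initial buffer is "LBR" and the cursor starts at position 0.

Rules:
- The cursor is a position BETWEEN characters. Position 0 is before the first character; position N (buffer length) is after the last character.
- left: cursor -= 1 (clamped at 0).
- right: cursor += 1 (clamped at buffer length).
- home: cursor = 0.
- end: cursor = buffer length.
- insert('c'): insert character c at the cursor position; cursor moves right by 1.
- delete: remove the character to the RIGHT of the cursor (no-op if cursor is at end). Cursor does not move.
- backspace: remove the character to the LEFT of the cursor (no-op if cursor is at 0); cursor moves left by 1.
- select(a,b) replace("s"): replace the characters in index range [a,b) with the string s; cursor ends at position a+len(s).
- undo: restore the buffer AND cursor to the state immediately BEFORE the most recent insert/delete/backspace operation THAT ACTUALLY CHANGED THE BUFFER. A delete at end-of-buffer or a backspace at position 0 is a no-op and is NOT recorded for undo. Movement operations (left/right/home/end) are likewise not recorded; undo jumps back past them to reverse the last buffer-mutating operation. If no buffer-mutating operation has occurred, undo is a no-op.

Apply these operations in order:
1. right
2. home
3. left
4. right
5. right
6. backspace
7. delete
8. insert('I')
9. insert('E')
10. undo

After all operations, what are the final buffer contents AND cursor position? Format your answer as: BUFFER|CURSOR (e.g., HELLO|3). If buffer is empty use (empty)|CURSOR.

Answer: LI|2

Derivation:
After op 1 (right): buf='LBR' cursor=1
After op 2 (home): buf='LBR' cursor=0
After op 3 (left): buf='LBR' cursor=0
After op 4 (right): buf='LBR' cursor=1
After op 5 (right): buf='LBR' cursor=2
After op 6 (backspace): buf='LR' cursor=1
After op 7 (delete): buf='L' cursor=1
After op 8 (insert('I')): buf='LI' cursor=2
After op 9 (insert('E')): buf='LIE' cursor=3
After op 10 (undo): buf='LI' cursor=2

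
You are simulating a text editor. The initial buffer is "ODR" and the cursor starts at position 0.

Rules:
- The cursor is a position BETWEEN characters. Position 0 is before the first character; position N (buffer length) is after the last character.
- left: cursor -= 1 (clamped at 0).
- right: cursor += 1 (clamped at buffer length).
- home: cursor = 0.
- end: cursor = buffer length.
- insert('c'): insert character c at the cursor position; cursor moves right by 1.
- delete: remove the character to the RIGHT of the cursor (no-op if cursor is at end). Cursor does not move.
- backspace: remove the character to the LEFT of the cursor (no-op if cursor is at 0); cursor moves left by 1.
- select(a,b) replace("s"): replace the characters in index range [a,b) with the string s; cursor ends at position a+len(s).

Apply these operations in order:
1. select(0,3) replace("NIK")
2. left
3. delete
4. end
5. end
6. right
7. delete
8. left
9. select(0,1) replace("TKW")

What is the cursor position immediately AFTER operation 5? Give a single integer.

Answer: 2

Derivation:
After op 1 (select(0,3) replace("NIK")): buf='NIK' cursor=3
After op 2 (left): buf='NIK' cursor=2
After op 3 (delete): buf='NI' cursor=2
After op 4 (end): buf='NI' cursor=2
After op 5 (end): buf='NI' cursor=2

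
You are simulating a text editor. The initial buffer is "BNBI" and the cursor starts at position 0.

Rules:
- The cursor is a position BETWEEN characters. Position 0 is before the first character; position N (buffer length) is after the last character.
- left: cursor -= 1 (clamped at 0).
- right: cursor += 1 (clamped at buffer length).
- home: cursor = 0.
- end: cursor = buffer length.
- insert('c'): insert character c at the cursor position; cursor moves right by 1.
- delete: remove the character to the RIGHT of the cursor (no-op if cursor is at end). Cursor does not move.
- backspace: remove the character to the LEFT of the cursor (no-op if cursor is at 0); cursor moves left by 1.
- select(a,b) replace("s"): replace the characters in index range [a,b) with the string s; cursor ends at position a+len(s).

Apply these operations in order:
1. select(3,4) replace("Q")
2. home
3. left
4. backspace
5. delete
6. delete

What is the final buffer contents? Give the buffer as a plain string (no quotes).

Answer: BQ

Derivation:
After op 1 (select(3,4) replace("Q")): buf='BNBQ' cursor=4
After op 2 (home): buf='BNBQ' cursor=0
After op 3 (left): buf='BNBQ' cursor=0
After op 4 (backspace): buf='BNBQ' cursor=0
After op 5 (delete): buf='NBQ' cursor=0
After op 6 (delete): buf='BQ' cursor=0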